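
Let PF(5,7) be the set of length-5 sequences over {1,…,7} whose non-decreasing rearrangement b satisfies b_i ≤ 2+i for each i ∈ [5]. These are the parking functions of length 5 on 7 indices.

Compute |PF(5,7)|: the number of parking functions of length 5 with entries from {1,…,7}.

#PF = 3·8^4 = 3×4096 = 12288
Check (3,3,3,2,2) → sorted (2,2,3,3,3): b_i ≤ 2+i ∀i, a PF.

12288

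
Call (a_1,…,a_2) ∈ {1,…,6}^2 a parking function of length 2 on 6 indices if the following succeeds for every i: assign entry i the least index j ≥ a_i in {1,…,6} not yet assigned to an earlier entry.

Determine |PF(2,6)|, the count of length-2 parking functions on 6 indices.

Count = (6+1−2)·(6+1)^{2−1} = 5×7 = 35 (Konheim–Weiss)
Check (1,5) → sorted (1,5): b_i ≤ 4+i ∀i, a PF.

35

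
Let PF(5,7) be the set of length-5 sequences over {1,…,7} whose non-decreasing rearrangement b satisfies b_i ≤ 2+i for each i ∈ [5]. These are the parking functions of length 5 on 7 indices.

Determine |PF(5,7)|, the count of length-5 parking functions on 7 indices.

12288

|PF(5,7)| = (7−5+1)·(7+1)^(5−1) = 3 · 4096 = 12288 [KW]
E.g. (1,4,5,4,4) → sorted (1,4,4,4,5): b_i ≤ 2+i ∀i, a PF.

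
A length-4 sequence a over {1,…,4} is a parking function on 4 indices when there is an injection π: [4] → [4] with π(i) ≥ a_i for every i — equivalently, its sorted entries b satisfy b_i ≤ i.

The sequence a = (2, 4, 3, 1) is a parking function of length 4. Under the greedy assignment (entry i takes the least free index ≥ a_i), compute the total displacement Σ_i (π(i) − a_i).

Σπ = 4·5/2 = 10 (π permutes [4]); Σa = 2+4+3+1 = 10; disp = 10−10 = 0.

0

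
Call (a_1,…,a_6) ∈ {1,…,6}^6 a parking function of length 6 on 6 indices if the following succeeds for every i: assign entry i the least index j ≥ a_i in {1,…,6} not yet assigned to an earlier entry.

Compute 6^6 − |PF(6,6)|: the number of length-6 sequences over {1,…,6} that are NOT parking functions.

|PF| = 1·7^5 = 1×16807 = 16807 [KW]
E.g. (5,2,5,6,6,3) → sorted (2,3,5,5,6,6): b_1=2>1, not a PF.
So 46656 − 16807 = 29849 fail.

29849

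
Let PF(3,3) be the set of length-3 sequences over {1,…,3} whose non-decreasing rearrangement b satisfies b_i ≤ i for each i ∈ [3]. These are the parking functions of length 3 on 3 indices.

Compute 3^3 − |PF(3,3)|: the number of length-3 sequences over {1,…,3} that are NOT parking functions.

11

|PF(3,3)| = (4−3)·4^(3−1) = 1 · 16 = 16 [KW]
One tuple (3,3,1) → sorted (1,3,3): b_2=3>2, not a PF.
Total 27; non-PF = 27−16 = 11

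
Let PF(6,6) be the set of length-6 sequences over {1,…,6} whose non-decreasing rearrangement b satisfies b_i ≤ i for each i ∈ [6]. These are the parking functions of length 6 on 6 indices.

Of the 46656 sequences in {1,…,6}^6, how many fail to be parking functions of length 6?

|PF(6,6)| = (6+1−6)·(6+1)^{6−1} = 1 · 16807 = 16807 (Konheim–Weiss)
One tuple (6,5,6,5,2,6) → sorted (2,5,5,6,6,6): b_1=2>1, not a PF.
So 46656 − 16807 = 29849 fail.

29849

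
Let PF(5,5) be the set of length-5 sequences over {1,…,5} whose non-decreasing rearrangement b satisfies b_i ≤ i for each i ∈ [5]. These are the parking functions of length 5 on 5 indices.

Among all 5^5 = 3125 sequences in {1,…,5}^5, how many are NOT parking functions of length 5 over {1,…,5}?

1829

|PF(5,5)| = (5+1−5)·(5+1)^{5−1} = 1·1296 = 1296 (Konheim–Weiss)
One tuple (5,5,1,5,1) → sorted (1,1,5,5,5): b_3=5>3, not a PF.
5^5 − 1296 = 3125 − 1296 = 1829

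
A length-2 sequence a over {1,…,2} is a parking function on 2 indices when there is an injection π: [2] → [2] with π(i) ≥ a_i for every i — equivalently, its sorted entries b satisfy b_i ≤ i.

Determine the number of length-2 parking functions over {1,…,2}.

|PF| = 1·3^1 = 1·3 = 3 (Konheim–Weiss)
Example (2,1) → sorted (1,2): b_i ≤ i ∀i, a PF.

3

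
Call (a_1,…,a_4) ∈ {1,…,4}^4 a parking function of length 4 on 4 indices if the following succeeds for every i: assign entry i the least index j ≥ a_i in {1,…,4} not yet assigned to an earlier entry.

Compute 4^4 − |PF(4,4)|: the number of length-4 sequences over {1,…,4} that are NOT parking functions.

131

#PF = (4−4+1)·(4+1)^(4−1) = 1·125 = 125
One tuple (3,4,4,2) → sorted (2,3,4,4): b_1=2>1, not a PF.
So 256 − 125 = 131 fail.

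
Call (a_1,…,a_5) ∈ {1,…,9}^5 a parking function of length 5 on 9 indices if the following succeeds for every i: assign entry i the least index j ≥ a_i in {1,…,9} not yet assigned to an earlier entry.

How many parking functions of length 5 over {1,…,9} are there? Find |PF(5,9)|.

|PF(5,9)| = (9+1−5)·(9+1)^{5−1} = 5 · 10000 = 50000 [KW]
E.g. (1,1,4,5,2) → sorted (1,1,2,4,5): b_i ≤ 4+i ∀i, a PF.

50000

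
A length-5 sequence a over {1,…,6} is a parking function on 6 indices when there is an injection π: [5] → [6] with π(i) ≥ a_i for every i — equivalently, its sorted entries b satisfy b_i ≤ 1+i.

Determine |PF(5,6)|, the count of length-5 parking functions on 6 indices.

Count = 2·7^4 = 2×2401 = 4802
Check (1,5,1,3,5) → sorted (1,1,3,5,5): b_i ≤ 1+i ∀i, a PF.

4802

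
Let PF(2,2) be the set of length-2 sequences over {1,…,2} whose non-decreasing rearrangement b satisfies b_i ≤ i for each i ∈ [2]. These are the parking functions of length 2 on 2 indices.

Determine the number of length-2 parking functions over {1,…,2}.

|PF| = (2−2+1)·(2+1)^(2−1) = 1·3 = 3 (Pollak)
Example (1,2) → sorted (1,2): b_i ≤ i ∀i, a PF.

3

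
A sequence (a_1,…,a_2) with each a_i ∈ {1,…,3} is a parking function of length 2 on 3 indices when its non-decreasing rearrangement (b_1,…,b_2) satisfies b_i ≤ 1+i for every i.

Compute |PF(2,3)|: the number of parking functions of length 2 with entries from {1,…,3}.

8

#PF = (4−2)·4^(2−1) = 2×4 = 8
Example (1,3) → sorted (1,3): b_i ≤ 1+i ∀i, a PF.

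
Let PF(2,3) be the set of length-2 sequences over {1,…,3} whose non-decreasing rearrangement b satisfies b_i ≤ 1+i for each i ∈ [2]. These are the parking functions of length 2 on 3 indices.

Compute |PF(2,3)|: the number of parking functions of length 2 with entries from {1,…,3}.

8

Count = (3−2+1)·(3+1)^(2−1) = 2 · 4 = 8 (Pollak)
Example (1,1) → sorted (1,1): b_i ≤ 1+i ∀i, a PF.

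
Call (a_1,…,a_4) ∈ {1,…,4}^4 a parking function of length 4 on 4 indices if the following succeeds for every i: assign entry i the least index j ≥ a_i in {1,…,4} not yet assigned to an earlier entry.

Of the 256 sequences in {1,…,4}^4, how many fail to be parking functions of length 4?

|PF| = (5−4)·5^(4−1) = 1×125 = 125 [KW]
Example (4,1,3,3) → sorted (1,3,3,4): b_2=3>2, not a PF.
4^4 − 125 = 256 − 125 = 131

131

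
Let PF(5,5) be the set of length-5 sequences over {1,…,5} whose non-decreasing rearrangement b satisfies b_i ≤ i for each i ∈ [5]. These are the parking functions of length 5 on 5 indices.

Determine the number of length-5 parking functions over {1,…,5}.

1296

#PF = (5−5+1)·(5+1)^(5−1) = 1 · 1296 = 1296 (Pollak)
Check (3,2,3,2,1) → sorted (1,2,2,3,3): b_i ≤ i ∀i, a PF.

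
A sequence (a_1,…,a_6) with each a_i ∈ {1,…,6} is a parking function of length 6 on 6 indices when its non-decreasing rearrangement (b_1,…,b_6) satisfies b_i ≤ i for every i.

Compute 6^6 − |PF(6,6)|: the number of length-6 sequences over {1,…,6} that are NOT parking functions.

29849

|PF| = 1·7^5 = 1·16807 = 16807 (Konheim–Weiss)
Example (6,4,3,4,6,4) → sorted (3,4,4,4,6,6): b_1=3>1, not a PF.
So 46656 − 16807 = 29849 fail.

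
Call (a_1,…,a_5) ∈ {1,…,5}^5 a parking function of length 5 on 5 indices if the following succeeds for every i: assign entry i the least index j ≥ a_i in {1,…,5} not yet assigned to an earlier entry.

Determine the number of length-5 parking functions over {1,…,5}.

#PF = (5−5+1)·(5+1)^(5−1) = 1·1296 = 1296
Example (2,1,2,3,3) → sorted (1,2,2,3,3): b_i ≤ i ∀i, a PF.

1296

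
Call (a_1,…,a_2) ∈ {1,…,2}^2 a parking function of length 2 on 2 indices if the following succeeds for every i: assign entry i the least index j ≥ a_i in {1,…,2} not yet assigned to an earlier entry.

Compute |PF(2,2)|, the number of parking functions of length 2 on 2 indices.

#PF = (2−2+1)·(2+1)^(2−1) = 1×3 = 3 (Konheim–Weiss)
Check (1,2) → sorted (1,2): b_i ≤ i ∀i, a PF.

3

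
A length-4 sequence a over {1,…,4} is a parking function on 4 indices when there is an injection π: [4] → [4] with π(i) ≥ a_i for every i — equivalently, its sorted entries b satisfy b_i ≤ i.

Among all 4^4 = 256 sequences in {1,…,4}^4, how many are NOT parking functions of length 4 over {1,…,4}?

Count = (4−4+1)·(4+1)^(4−1) = 1 · 125 = 125 (Pollak)
One tuple (4,2,4,2) → sorted (2,2,4,4): b_1=2>1, not a PF.
Total 256; non-PF = 256−125 = 131

131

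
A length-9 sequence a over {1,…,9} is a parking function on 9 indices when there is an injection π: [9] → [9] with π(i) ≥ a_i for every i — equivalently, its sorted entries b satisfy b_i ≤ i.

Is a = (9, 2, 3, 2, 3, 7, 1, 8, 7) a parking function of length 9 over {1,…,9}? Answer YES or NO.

NO

Order a: b = (1, 2, 2, 3, 3, 7, 7, 8, 9).
  b_1=1 ≤ 1
  b_2=2 ≤ 2
  b_3=2 ≤ 3
  b_4=3 ≤ 4
  b_5=3 ≤ 5
  b_6=7 > 6
  fails at i=6 ⇒ NO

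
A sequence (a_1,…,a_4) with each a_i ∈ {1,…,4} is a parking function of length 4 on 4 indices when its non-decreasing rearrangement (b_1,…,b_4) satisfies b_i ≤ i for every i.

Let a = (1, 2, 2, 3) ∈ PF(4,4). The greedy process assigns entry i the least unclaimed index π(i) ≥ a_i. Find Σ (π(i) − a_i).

2

Σπ(i) = 1+…+4 = 10; Σa = 1+2+2+3 = 8; disp = 10−8 = 2.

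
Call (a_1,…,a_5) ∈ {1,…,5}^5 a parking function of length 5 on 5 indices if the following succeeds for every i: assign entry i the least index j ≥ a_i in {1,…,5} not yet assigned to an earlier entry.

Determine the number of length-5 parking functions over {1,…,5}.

|PF| = (5+1−5)·(5+1)^{5−1} = 1 · 1296 = 1296 (Konheim–Weiss)
Check (4,2,2,1,3) → sorted (1,2,2,3,4): b_i ≤ i ∀i, a PF.

1296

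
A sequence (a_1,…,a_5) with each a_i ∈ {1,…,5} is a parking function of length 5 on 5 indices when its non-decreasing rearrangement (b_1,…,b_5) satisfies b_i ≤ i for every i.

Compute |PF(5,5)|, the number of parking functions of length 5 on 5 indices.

1296

|PF| = 1·6^4 = 1 · 1296 = 1296 [KW]
Example (5,2,1,4,2) → sorted (1,2,2,4,5): b_i ≤ i ∀i, a PF.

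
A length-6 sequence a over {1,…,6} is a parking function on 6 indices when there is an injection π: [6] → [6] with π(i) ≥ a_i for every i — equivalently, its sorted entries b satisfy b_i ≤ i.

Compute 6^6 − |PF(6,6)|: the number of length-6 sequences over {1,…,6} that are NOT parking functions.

Count = (7−6)·7^(6−1) = 1 · 16807 = 16807
Example (4,3,5,2,3,3) → sorted (2,3,3,3,4,5): b_1=2>1, not a PF.
Total 46656; non-PF = 46656−16807 = 29849

29849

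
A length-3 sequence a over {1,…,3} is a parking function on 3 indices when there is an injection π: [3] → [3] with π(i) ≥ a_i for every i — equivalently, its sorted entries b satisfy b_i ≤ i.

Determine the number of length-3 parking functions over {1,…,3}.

|PF(3,3)| = (3+1−3)·(3+1)^{3−1} = 1 · 16 = 16 (Konheim–Weiss)
One tuple (2,1,1) → sorted (1,1,2): b_i ≤ i ∀i, a PF.

16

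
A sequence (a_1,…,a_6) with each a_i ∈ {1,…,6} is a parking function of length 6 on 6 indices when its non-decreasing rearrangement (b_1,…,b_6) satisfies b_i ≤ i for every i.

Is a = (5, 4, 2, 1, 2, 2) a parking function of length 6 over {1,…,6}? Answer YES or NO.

YES

Sorted: b = (1, 2, 2, 2, 4, 5).
  b_1=1 ≤ 1
  b_2=2 ≤ 2
  b_3=2 ≤ 3
  b_4=2 ≤ 4
  b_5=4 ≤ 5
  b_6=5 ≤ 6
All bounds hold ⇒ YES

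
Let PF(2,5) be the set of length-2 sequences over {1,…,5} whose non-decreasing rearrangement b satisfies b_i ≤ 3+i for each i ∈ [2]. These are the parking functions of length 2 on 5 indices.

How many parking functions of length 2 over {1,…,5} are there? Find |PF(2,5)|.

24

|PF| = (5−2+1)·(5+1)^(2−1) = 4·6 = 24 (Konheim–Weiss)
Example (1,1) → sorted (1,1): b_i ≤ 3+i ∀i, a PF.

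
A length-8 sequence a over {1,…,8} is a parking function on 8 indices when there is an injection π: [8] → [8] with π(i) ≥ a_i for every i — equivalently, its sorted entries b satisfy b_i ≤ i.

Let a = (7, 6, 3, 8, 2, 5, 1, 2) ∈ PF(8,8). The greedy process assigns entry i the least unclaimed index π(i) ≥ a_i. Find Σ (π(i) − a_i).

2

Σπ(i) = 1+…+8 = 36; Σa = 7+6+3+8+2+5+1+2 = 34; disp = 36−34 = 2.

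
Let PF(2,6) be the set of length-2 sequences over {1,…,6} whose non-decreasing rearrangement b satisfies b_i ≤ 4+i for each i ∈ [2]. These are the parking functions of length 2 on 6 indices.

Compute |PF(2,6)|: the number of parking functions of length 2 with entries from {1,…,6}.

Count = (6−2+1)·(6+1)^(2−1) = 5·7 = 35 [KW]
Check (1,5) → sorted (1,5): b_i ≤ 4+i ∀i, a PF.

35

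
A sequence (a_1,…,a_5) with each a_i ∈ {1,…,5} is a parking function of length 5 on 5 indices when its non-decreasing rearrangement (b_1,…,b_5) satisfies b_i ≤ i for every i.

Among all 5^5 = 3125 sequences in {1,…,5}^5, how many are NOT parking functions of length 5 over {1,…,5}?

|PF(5,5)| = (6−5)·6^(5−1) = 1×1296 = 1296 (Konheim–Weiss)
One tuple (2,4,5,3,5) → sorted (2,3,4,5,5): b_1=2>1, not a PF.
5^5 − 1296 = 3125 − 1296 = 1829

1829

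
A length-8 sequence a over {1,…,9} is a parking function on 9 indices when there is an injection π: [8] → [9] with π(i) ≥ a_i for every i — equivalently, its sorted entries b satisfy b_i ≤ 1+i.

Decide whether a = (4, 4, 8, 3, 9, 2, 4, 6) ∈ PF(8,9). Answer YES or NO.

YES

Order a: b = (2, 3, 4, 4, 4, 6, 8, 9).
  b_1=2 ≤ 2
  b_2=3 ≤ 3
  b_3=4 ≤ 4
  b_4=4 ≤ 5
  b_5=4 ≤ 6
  b_6=6 ≤ 7
  b_7=8 ≤ 8
  b_8=9 ≤ 9
All bounds hold ⇒ YES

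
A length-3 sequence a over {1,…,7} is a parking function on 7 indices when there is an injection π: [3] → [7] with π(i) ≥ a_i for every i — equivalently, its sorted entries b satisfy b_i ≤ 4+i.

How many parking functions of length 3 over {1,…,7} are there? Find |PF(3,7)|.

Count = (8−3)·8^(3−1) = 5·64 = 320 (Pollak)
Example (7,1,5) → sorted (1,5,7): b_i ≤ 4+i ∀i, a PF.

320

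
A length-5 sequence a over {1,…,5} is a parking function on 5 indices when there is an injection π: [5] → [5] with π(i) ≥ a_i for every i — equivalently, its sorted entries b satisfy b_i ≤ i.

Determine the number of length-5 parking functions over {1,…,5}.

1296

|PF| = 1·6^4 = 1 · 1296 = 1296
Check (2,1,1,1,1) → sorted (1,1,1,1,2): b_i ≤ i ∀i, a PF.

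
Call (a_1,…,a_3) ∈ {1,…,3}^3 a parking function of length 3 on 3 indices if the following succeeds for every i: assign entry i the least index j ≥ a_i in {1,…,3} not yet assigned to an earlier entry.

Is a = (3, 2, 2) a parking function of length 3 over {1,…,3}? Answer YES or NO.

NO

Sorted: b = (2, 2, 3).
  b_1=2 > 1
  fails at i=1 ⇒ NO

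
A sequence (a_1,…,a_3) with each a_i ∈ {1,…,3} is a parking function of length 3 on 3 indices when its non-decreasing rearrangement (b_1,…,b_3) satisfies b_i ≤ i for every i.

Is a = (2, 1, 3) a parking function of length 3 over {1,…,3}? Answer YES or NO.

Rearranged: b = (1, 2, 3).
  b_1=1 ≤ 1
  b_2=2 ≤ 2
  b_3=3 ≤ 3
All bounds hold ⇒ YES

YES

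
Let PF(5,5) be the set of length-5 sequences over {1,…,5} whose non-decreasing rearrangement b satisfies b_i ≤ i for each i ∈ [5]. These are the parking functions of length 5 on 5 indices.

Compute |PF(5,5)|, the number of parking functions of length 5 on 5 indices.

1296

|PF(5,5)| = (5−5+1)·(5+1)^(5−1) = 1·1296 = 1296 (Konheim–Weiss)
One tuple (2,1,2,2,2) → sorted (1,2,2,2,2): b_i ≤ i ∀i, a PF.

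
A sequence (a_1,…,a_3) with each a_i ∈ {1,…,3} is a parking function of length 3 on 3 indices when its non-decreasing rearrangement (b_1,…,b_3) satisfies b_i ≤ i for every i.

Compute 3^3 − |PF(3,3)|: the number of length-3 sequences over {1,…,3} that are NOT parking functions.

11

|PF| = 1·4^2 = 1 · 16 = 16 [KW]
Example (3,2,3) → sorted (2,3,3): b_1=2>1, not a PF.
3^3 − 16 = 27 − 16 = 11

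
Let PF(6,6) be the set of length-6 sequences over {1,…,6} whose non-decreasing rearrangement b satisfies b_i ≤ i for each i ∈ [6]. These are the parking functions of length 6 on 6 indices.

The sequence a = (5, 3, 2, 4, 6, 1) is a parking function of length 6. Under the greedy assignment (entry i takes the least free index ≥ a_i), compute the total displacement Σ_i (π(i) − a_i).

0

Σπ = 21 ({1..6} each once); Σa = 5+3+2+4+6+1 = 21; disp = 21−21 = 0.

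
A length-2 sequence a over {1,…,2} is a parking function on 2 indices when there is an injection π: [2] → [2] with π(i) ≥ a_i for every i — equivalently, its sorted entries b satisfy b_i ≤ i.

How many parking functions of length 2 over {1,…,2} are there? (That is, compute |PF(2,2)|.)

|PF| = (3−2)·3^(2−1) = 1 · 3 = 3 [KW]
Example (2,1) → sorted (1,2): b_i ≤ i ∀i, a PF.

3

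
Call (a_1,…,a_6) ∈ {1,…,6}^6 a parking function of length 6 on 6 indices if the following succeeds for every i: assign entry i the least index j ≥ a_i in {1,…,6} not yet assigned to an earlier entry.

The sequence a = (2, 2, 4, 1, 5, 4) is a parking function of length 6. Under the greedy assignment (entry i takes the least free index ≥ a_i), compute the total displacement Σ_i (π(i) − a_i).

Σπ = 6·7/2 = 21 (π permutes [6]); Σa = 2+2+4+1+5+4 = 18; disp = 21−18 = 3.

3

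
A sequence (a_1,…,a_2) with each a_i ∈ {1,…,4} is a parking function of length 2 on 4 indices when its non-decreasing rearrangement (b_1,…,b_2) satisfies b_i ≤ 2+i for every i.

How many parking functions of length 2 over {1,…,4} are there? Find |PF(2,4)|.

|PF(2,4)| = (5−2)·5^(2−1) = 3 · 5 = 15 [KW]
Example (1,3) → sorted (1,3): b_i ≤ 2+i ∀i, a PF.

15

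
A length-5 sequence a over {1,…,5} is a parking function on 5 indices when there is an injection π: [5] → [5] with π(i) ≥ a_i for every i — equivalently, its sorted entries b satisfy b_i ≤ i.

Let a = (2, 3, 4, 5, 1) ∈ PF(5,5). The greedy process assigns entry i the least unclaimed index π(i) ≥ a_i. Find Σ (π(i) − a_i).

Σπ = 15 ({1..5} each once); Σa = 2+3+4+5+1 = 15; disp = 15−15 = 0.

0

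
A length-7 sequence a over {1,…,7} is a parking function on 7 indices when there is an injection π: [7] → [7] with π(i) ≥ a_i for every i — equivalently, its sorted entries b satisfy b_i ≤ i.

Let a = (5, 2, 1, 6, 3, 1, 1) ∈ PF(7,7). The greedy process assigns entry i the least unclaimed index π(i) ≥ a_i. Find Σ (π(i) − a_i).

Σπ = 7·8/2 = 28 (π permutes [7]); Σa = 5+2+1+6+3+1+1 = 19; disp = 28−19 = 9.

9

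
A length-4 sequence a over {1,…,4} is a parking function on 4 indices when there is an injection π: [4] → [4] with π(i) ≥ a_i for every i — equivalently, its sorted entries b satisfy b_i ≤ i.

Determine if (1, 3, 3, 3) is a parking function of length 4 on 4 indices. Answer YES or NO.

NO

Sorted: b = (1, 3, 3, 3).
  b_1=1 ≤ 1
  b_2=3 > 2
  fails at i=2 ⇒ NO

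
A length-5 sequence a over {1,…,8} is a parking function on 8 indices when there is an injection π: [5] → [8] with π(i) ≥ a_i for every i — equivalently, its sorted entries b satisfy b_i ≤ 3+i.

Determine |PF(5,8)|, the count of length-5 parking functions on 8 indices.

26244

#PF = (8+1−5)·(8+1)^{5−1} = 4·6561 = 26244 [KW]
One tuple (4,5,3,8,6) → sorted (3,4,5,6,8): b_i ≤ 3+i ∀i, a PF.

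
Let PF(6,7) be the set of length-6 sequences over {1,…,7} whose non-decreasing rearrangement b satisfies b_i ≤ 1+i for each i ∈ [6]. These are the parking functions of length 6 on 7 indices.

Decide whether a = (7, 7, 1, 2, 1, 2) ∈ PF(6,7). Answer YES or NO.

NO

Order a: b = (1, 1, 2, 2, 7, 7).
  b_1=1 ≤ 2
  b_2=1 ≤ 3
  b_3=2 ≤ 4
  b_4=2 ≤ 5
  b_5=7 > 6
  fails at i=5 ⇒ NO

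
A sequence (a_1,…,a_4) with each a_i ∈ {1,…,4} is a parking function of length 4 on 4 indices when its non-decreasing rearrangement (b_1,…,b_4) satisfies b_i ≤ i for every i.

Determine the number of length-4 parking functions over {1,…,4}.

#PF = (4−4+1)·(4+1)^(4−1) = 1 · 125 = 125 [KW]
E.g. (2,1,2,3) → sorted (1,2,2,3): b_i ≤ i ∀i, a PF.

125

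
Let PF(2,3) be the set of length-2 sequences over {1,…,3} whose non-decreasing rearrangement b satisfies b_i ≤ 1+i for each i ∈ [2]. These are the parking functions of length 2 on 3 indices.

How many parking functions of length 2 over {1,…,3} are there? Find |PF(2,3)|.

8

|PF| = (3−2+1)·(3+1)^(2−1) = 2 · 4 = 8 [KW]
Check (2,2) → sorted (2,2): b_i ≤ 1+i ∀i, a PF.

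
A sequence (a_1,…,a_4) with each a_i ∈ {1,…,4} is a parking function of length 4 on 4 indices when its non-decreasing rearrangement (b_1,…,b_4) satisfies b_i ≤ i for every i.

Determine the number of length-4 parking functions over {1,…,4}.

125

|PF(4,4)| = (4+1−4)·(4+1)^{4−1} = 1 · 125 = 125 [KW]
Example (1,3,1,2) → sorted (1,1,2,3): b_i ≤ i ∀i, a PF.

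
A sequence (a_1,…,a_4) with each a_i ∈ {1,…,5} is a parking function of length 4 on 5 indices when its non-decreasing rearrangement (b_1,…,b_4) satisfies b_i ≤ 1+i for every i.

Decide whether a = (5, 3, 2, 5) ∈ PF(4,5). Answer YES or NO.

Rearranged: b = (2, 3, 5, 5).
  b_1=2 ≤ 2
  b_2=3 ≤ 3
  b_3=5 > 4
  fails at i=3 ⇒ NO

NO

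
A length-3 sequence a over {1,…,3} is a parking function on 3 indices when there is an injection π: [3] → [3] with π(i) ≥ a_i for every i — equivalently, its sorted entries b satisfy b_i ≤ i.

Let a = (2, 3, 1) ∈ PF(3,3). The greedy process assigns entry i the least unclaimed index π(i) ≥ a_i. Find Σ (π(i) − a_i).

0

Σπ = 3·4/2 = 6 (π permutes [3]); Σa = 2+3+1 = 6; disp = 6−6 = 0.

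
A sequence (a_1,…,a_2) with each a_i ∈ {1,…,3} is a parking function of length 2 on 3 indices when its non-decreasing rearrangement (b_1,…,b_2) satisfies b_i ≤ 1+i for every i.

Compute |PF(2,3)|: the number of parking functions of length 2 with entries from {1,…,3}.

|PF(2,3)| = (3+1−2)·(3+1)^{2−1} = 2×4 = 8 (Pollak)
Example (1,3) → sorted (1,3): b_i ≤ 1+i ∀i, a PF.

8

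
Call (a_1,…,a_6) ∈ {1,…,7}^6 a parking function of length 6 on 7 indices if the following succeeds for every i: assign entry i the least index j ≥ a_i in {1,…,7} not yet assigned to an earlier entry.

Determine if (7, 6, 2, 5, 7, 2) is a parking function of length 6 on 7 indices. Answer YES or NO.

Order a: b = (2, 2, 5, 6, 7, 7).
  b_1=2 ≤ 2
  b_2=2 ≤ 3
  b_3=5 > 4
  fails at i=3 ⇒ NO

NO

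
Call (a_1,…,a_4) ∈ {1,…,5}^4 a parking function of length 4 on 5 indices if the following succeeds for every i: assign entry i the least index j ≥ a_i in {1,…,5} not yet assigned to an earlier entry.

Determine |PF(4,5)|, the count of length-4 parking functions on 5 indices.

Count = 2·6^3 = 2×216 = 432 [KW]
Example (2,3,4,1) → sorted (1,2,3,4): b_i ≤ 1+i ∀i, a PF.

432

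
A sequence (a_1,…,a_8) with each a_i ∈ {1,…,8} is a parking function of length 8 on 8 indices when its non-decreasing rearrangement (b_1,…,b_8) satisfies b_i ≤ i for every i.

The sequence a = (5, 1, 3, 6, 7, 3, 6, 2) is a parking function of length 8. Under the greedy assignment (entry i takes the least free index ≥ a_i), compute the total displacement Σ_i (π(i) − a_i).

Σπ(i) = 1+…+8 = 36; Σa = 5+1+3+6+7+3+6+2 = 33; disp = 36−33 = 3.

3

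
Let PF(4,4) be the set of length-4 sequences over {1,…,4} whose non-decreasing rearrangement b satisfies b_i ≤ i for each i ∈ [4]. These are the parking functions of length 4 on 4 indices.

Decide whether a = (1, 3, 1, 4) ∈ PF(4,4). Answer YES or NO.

YES

Order a: b = (1, 1, 3, 4).
  b_1=1 ≤ 1
  b_2=1 ≤ 2
  b_3=3 ≤ 3
  b_4=4 ≤ 4
All bounds hold ⇒ YES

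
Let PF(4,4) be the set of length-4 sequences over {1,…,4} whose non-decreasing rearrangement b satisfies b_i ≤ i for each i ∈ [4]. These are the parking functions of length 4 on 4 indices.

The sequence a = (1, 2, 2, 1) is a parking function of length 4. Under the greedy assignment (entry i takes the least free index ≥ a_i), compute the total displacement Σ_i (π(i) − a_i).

4

Σπ(i) = 1+…+4 = 10; Σa = 1+2+2+1 = 6; disp = 10−6 = 4.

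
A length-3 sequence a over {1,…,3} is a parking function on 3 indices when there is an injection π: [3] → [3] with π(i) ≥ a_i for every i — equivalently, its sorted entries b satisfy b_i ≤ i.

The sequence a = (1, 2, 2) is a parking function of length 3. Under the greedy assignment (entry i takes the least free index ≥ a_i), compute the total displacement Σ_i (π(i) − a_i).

Σπ(i) = 1+…+3 = 6; Σa = 1+2+2 = 5; disp = 6−5 = 1.

1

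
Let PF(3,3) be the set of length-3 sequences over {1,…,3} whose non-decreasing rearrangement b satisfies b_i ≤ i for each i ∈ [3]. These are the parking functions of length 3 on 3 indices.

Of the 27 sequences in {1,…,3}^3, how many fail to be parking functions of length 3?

Count = (4−3)·4^(3−1) = 1 · 16 = 16
Check (3,2,3) → sorted (2,3,3): b_1=2>1, not a PF.
Total 27; non-PF = 27−16 = 11

11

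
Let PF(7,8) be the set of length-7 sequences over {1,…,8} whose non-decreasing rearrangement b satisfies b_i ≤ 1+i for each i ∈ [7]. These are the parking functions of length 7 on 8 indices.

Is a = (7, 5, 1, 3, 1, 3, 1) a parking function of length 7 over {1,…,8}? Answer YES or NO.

Rearranged: b = (1, 1, 1, 3, 3, 5, 7).
  b_1=1 ≤ 2
  b_2=1 ≤ 3
  b_3=1 ≤ 4
  b_4=3 ≤ 5
  b_5=3 ≤ 6
  b_6=5 ≤ 7
  b_7=7 ≤ 8
All bounds hold ⇒ YES

YES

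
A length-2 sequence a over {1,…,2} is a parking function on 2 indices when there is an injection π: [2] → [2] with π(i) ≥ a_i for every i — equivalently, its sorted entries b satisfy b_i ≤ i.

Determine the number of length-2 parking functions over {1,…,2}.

|PF(2,2)| = 1·3^1 = 1·3 = 3 (Pollak)
Check (1,1) → sorted (1,1): b_i ≤ i ∀i, a PF.

3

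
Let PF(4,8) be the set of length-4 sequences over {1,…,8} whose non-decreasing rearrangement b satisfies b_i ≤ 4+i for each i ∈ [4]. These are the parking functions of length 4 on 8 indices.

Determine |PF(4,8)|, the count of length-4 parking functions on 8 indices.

|PF(4,8)| = 5·9^3 = 5·729 = 3645 (Pollak)
One tuple (8,1,6,2) → sorted (1,2,6,8): b_i ≤ 4+i ∀i, a PF.

3645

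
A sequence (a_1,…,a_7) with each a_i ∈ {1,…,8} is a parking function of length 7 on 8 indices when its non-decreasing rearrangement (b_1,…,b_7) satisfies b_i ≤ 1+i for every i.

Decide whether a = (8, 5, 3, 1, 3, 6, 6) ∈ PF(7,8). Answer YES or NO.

Sorted: b = (1, 3, 3, 5, 6, 6, 8).
  b_1=1 ≤ 2
  b_2=3 ≤ 3
  b_3=3 ≤ 4
  b_4=5 ≤ 5
  b_5=6 ≤ 6
  b_6=6 ≤ 7
  b_7=8 ≤ 8
All bounds hold ⇒ YES

YES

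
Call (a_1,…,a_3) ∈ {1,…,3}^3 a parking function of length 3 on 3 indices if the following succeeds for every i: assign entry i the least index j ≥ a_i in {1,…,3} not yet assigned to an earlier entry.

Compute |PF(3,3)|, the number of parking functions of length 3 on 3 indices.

16

|PF(3,3)| = 1·4^2 = 1×16 = 16
One tuple (2,1,3) → sorted (1,2,3): b_i ≤ i ∀i, a PF.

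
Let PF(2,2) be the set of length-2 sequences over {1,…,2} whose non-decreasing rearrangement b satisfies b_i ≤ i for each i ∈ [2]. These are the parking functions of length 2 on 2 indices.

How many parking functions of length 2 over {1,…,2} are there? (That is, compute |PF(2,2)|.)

Count = 1·3^1 = 1 · 3 = 3
Example (2,1) → sorted (1,2): b_i ≤ i ∀i, a PF.

3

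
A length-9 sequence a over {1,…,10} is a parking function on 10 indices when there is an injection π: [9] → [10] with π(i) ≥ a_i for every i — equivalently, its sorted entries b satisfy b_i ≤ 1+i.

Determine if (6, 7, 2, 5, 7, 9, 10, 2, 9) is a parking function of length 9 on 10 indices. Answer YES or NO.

NO

Sorted: b = (2, 2, 5, 6, 7, 7, 9, 9, 10).
  b_1=2 ≤ 2
  b_2=2 ≤ 3
  b_3=5 > 4
  fails at i=3 ⇒ NO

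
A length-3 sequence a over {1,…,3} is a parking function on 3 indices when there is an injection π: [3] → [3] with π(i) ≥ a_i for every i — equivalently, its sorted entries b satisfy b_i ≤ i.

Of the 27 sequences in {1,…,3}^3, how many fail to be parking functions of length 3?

#PF = (4−3)·4^(3−1) = 1·16 = 16 [KW]
One tuple (3,3,3) → sorted (3,3,3): b_1=3>1, not a PF.
So 27 − 16 = 11 fail.

11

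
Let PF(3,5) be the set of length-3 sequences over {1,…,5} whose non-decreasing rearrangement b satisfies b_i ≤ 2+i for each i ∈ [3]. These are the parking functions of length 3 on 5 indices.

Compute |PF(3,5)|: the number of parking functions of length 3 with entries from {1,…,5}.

108

Count = (6−3)·6^(3−1) = 3×36 = 108 (Pollak)
One tuple (2,4,2) → sorted (2,2,4): b_i ≤ 2+i ∀i, a PF.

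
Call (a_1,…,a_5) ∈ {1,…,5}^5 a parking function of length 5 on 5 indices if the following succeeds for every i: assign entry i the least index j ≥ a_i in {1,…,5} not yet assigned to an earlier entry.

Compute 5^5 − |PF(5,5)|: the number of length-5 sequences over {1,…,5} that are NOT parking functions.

1829

Count = (5+1−5)·(5+1)^{5−1} = 1·1296 = 1296 (Pollak)
E.g. (4,5,5,5,5) → sorted (4,5,5,5,5): b_1=4>1, not a PF.
5^5 − 1296 = 3125 − 1296 = 1829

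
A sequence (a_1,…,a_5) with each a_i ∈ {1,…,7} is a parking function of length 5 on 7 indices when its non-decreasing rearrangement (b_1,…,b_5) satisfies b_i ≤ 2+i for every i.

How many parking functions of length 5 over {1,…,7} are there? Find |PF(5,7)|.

12288

Count = 3·8^4 = 3×4096 = 12288 [KW]
Example (6,1,3,5,3) → sorted (1,3,3,5,6): b_i ≤ 2+i ∀i, a PF.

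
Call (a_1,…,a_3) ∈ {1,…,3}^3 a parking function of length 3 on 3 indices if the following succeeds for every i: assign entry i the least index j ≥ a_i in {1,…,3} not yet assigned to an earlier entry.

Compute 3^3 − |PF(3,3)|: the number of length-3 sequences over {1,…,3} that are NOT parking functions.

|PF| = (4−3)·4^(3−1) = 1·16 = 16 [KW]
Example (3,3,3) → sorted (3,3,3): b_1=3>1, not a PF.
So 27 − 16 = 11 fail.

11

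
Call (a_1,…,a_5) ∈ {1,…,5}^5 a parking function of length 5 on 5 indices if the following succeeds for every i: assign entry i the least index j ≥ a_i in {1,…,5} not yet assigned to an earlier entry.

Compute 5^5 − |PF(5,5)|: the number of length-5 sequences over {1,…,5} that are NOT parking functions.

#PF = (5−5+1)·(5+1)^(5−1) = 1×1296 = 1296 (Pollak)
Example (2,5,5,5,1) → sorted (1,2,5,5,5): b_3=5>3, not a PF.
Total 3125; non-PF = 3125−1296 = 1829

1829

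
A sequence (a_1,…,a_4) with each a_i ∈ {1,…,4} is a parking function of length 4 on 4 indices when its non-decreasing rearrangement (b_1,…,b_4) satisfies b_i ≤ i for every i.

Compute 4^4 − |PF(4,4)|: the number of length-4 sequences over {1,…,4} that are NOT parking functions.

131

|PF| = (5−4)·5^(4−1) = 1·125 = 125 (Konheim–Weiss)
Check (3,3,3,2) → sorted (2,3,3,3): b_1=2>1, not a PF.
Total 256; non-PF = 256−125 = 131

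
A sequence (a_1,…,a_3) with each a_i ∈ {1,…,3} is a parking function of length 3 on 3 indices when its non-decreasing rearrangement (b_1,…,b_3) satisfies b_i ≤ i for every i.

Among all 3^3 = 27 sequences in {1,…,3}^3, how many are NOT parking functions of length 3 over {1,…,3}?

11

|PF(3,3)| = 1·4^2 = 1 · 16 = 16 (Konheim–Weiss)
E.g. (3,3,1) → sorted (1,3,3): b_2=3>2, not a PF.
3^3 − 16 = 27 − 16 = 11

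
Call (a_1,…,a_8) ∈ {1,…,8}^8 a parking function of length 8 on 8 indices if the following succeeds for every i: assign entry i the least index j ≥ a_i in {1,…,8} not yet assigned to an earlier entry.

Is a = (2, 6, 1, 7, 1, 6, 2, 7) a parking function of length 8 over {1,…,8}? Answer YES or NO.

Order a: b = (1, 1, 2, 2, 6, 6, 7, 7).
  b_1=1 ≤ 1
  b_2=1 ≤ 2
  b_3=2 ≤ 3
  b_4=2 ≤ 4
  b_5=6 > 5
  fails at i=5 ⇒ NO

NO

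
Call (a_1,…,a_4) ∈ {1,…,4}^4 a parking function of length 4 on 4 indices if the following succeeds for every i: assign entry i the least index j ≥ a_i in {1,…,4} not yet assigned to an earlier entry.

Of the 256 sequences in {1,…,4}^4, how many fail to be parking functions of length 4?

131

|PF| = (5−4)·5^(4−1) = 1·125 = 125
Check (4,3,2,4) → sorted (2,3,4,4): b_1=2>1, not a PF.
So 256 − 125 = 131 fail.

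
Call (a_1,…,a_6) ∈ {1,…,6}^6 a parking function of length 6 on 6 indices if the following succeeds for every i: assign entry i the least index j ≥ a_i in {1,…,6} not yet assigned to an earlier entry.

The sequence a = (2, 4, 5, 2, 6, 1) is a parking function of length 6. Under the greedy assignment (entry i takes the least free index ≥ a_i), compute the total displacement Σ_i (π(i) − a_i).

Σπ(i) = 1+…+6 = 21; Σa = 2+4+5+2+6+1 = 20; disp = 21−20 = 1.

1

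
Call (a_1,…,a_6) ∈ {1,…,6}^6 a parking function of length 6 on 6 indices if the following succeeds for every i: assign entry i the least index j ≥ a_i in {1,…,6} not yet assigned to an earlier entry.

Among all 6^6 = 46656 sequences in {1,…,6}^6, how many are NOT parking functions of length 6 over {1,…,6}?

29849

#PF = (7−6)·7^(6−1) = 1·16807 = 16807 [KW]
One tuple (1,5,5,3,5,6) → sorted (1,3,5,5,5,6): b_2=3>2, not a PF.
6^6 − 16807 = 46656 − 16807 = 29849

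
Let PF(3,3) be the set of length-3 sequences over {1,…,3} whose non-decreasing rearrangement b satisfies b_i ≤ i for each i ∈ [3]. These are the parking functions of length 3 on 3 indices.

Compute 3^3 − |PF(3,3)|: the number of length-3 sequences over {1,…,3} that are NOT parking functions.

|PF(3,3)| = (3−3+1)·(3+1)^(3−1) = 1×16 = 16 [KW]
Check (3,3,2) → sorted (2,3,3): b_1=2>1, not a PF.
3^3 − 16 = 27 − 16 = 11

11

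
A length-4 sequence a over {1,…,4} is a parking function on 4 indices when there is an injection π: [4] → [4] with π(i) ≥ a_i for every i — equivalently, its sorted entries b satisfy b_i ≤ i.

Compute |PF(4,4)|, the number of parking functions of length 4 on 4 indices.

125

#PF = (4−4+1)·(4+1)^(4−1) = 1 · 125 = 125 (Pollak)
One tuple (2,1,3,3) → sorted (1,2,3,3): b_i ≤ i ∀i, a PF.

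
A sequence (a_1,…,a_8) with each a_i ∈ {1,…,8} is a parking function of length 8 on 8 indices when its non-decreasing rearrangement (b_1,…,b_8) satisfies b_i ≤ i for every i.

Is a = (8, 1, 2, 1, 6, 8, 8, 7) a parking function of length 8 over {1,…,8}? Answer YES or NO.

NO

Order a: b = (1, 1, 2, 6, 7, 8, 8, 8).
  b_1=1 ≤ 1
  b_2=1 ≤ 2
  b_3=2 ≤ 3
  b_4=6 > 4
  fails at i=4 ⇒ NO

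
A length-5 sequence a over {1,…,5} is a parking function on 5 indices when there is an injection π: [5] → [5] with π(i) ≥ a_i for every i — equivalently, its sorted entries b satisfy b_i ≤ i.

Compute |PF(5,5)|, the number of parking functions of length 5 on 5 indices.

1296

Count = (5+1−5)·(5+1)^{5−1} = 1 · 1296 = 1296
Check (2,5,1,1,2) → sorted (1,1,2,2,5): b_i ≤ i ∀i, a PF.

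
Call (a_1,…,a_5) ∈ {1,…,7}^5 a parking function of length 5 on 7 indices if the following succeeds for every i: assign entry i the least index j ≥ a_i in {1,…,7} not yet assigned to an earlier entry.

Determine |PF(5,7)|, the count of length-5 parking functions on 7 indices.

12288

Count = (8−5)·8^(5−1) = 3 · 4096 = 12288 (Pollak)
Check (5,2,6,3,3) → sorted (2,3,3,5,6): b_i ≤ 2+i ∀i, a PF.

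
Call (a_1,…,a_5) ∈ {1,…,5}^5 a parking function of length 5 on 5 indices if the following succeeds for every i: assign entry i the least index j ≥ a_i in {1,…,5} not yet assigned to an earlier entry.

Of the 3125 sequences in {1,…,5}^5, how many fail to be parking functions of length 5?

Count = 1·6^4 = 1×1296 = 1296 [KW]
Example (3,4,3,1,5) → sorted (1,3,3,4,5): b_2=3>2, not a PF.
Total 3125; non-PF = 3125−1296 = 1829

1829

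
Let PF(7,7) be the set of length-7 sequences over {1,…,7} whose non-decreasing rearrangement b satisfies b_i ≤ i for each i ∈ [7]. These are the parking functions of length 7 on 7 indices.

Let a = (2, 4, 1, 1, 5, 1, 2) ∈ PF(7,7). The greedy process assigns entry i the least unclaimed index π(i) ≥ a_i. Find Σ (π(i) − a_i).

12

Σπ = 7·8/2 = 28 (π permutes [7]); Σa = 2+4+1+1+5+1+2 = 16; disp = 28−16 = 12.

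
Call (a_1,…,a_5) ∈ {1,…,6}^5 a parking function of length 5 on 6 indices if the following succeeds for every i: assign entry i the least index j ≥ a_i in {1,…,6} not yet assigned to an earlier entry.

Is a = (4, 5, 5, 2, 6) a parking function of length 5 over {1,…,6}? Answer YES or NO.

NO

Rearranged: b = (2, 4, 5, 5, 6).
  b_1=2 ≤ 2
  b_2=4 > 3
  fails at i=2 ⇒ NO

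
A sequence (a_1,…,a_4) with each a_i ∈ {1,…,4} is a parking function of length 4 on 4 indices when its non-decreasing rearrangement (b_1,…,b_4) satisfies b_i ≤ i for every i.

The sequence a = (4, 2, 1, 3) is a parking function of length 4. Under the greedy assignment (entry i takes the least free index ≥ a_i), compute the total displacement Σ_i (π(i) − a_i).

Σπ = 4·5/2 = 10 (π permutes [4]); Σa = 4+2+1+3 = 10; disp = 10−10 = 0.

0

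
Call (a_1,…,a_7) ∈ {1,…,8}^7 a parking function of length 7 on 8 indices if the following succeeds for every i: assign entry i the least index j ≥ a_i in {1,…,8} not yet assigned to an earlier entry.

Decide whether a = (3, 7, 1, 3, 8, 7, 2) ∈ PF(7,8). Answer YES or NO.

NO

Sorted: b = (1, 2, 3, 3, 7, 7, 8).
  b_1=1 ≤ 2
  b_2=2 ≤ 3
  b_3=3 ≤ 4
  b_4=3 ≤ 5
  b_5=7 > 6
  fails at i=5 ⇒ NO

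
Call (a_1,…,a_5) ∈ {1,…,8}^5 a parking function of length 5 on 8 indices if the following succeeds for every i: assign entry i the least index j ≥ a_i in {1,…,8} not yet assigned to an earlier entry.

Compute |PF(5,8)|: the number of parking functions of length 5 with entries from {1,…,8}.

Count = 4·9^4 = 4 · 6561 = 26244 (Konheim–Weiss)
E.g. (5,4,1,7,4) → sorted (1,4,4,5,7): b_i ≤ 3+i ∀i, a PF.

26244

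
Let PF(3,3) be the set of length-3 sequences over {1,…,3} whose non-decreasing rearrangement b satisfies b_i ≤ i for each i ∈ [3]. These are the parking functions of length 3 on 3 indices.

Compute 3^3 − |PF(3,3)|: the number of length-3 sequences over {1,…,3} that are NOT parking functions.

11

#PF = (4−3)·4^(3−1) = 1×16 = 16
Check (3,3,3) → sorted (3,3,3): b_1=3>1, not a PF.
3^3 − 16 = 27 − 16 = 11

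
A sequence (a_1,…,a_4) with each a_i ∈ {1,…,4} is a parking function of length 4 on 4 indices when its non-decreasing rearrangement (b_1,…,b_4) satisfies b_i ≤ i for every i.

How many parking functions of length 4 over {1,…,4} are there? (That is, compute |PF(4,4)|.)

125

|PF| = (4+1−4)·(4+1)^{4−1} = 1·125 = 125
E.g. (1,2,2,3) → sorted (1,2,2,3): b_i ≤ i ∀i, a PF.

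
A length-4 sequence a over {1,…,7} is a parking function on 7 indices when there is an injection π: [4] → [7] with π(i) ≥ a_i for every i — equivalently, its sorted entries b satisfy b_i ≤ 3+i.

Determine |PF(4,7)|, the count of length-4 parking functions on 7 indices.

2048

|PF| = (7+1−4)·(7+1)^{4−1} = 4·512 = 2048 (Pollak)
One tuple (7,1,4,5) → sorted (1,4,5,7): b_i ≤ 3+i ∀i, a PF.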